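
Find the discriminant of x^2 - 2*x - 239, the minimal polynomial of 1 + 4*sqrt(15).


The element 1 + 4*sqrt(15) has minimal polynomial:
x^2 - 2*x - 239
Discriminant = (-2)^2 - 4*(-239)
= 4 + 956
= 960

960


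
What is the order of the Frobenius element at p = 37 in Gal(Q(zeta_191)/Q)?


The Frobenius at p in Gal(Q(zeta_n)/Q) = (Z/nZ)* is the class of p, so its order is ord_191(37), the smallest k >= 1 with 37^k = 1 mod 191.
n = 191 = 191, phi(191) = 190; the order divides phi(n).
Divisors of 190: 1, 2, 5, 10, 19, 38, 95, 190
Repeated squaring mod 191: 37^1 = 37, 37^2 = 32, 37^4 = 69, 37^8 = 177, 37^16 = 5, 37^32 = 25, 37^64 = 52, 37^128 = 30
Test divisors in increasing order:
  k=1: 37^1 = 37 mod 191
  k=2: 37^2 = 32 mod 191
  k=5: 37^5 = 69 * 37 = 70 mod 191
  k=10: 37^10 = 177 * 32 = 125 mod 191
  k=19: 37^19 = 5 * 32 * 37 = 190 mod 191
  k=38: 37^38 = 25 * 69 * 32 = 1 mod 191  <- first divisor giving 1
Order = 38

38


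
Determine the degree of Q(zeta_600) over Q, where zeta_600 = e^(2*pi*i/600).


The degree equals Euler's totient phi(600).
600 = 2^3 * 3 * 5^2
phi(600) = 160

160


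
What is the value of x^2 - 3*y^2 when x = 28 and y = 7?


x^2 - d*y^2
= 28^2 - 3*7^2
= 784 - 147
= 637

637


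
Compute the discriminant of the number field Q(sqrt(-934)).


For K = Q(sqrt(d)) with d squarefree: disc(K) = d if d = 1 mod 4, and disc(K) = 4d if d = 2 or 3 mod 4.
Here d = -934, and d mod 4 = 2.
d = 2 mod 4, not 1 (O_K = Z[sqrt(d)]), so disc(K) = 4d = 4 * (-934) = -3736

-3736


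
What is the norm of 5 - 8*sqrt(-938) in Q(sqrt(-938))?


N(a + b*sqrt(d)) = a^2 - d*b^2
= (5)^2 - (-938)*(-8)^2
= 25 + 60032
= 60057

60057


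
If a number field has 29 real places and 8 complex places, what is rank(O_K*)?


By Dirichlet's unit theorem:
rank = r1 + r2 - 1
= 29 + 8 - 1
= 36

36


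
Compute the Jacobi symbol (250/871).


Compute (250/871) via quadratic reciprocity:
  pull out 2: (2/871) = +1  (since 871 mod 8 = 7)
  reciprocity: (125/871) -> +(871/125)
  reduce: (121/125)
  reciprocity: (121/125) -> +(125/121)
  reduce: (4/121)
  pull out 2: (2/121) = +1  (since 121 mod 8 = 1)
  pull out 2: (2/121) = +1  (since 121 mod 8 = 1)
  (1/121) = 1
Product of signs = 1

1


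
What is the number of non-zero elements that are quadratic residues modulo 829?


For prime p, the number of non-zero quadratic residues is (p-1)/2.
= (829-1)/2
= 414

414


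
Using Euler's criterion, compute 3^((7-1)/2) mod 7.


p = 7 is prime and the exponent is (p-1)/2 = 3, so by Euler's criterion 3^3 = (3/7) = +1 or -1 mod 7.
Compute by square-and-multiply:
  3 = 2 + 1 (binary 11)
  Repeated squaring mod 7: 3^1 = 3, 3^2 = 2
  3^3 = 3^2 * 3^1 = 2 * 3 mod 7
    2 * 3 = 6 = 6 mod 7
  3^3 = 6 mod 7
Result 6 = p - 1 = -1 mod 7: 3 is a quadratic non-residue mod 7. As a residue in [0, p-1] the value is 6.
3^3 mod 7 = 6

6


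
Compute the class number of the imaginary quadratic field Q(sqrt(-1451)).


K = Q(sqrt(-1451)). d mod 4 = 1, so D = disc(K) = d = -1451
h(K) equals the number of primitive reduced positive-definite forms (a, b, c) = a*x^2 + b*x*y + c*y^2 with b^2 - 4ac = D,
where reduced means |b| <= a <= c, with b >= 0 whenever |b| = a or a = c, and primitive means gcd(a, b, c) = 1.
Reduced forces 3a^2 <= |D| = 1451, so 1 <= a <= 21; b must have the parity of D, and c = (b^2 - D)/(4a) must be an integer >= a.
Enumerate a = 1..21, b in [-a, a]:
  a=1: (1, 1, 363)  [1]
  a=2: none
  a=3: (3, -1, 121), (3, 1, 121)  [2]
  a=4: none
  a=5: (5, -3, 73), (5, 3, 73)  [2]
  a=6..8: none
  a=9: (9, -5, 41), (9, 5, 41)  [2]
  a=10: none
  a=11: (11, -1, 33), (11, 1, 33)  [2]
  a=12..14: none
  a=15: (15, -13, 27), (15, -7, 25), (15, 7, 25), (15, 13, 27)  [4]
  a=16..21: none
Total reduced forms: 1 + 2 + 2 + 2 + 2 + 4 = 13
h = 13

13


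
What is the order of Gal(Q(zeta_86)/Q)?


|Gal(Q(zeta_86)/Q)| = phi(86)
= 42

42


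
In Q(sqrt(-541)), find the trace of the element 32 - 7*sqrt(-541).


Tr(a + b*sqrt(d)) = (a + b*sqrt(d)) + (a - b*sqrt(d)) = 2a
= 2 * (32)
= 64

64


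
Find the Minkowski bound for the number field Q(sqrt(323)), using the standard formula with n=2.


d = 323, d mod 4 = 3, so disc(K) = 4d = 1292; |disc(K)| = 1292
Real quadratic field, so n = 2, s = r2 = 0, r1 = 2
M = (n!/n^n) * (4/pi)^s * sqrt(|disc(K)|) = (2!/2^2) * (4/pi)^0 * sqrt(1292)
= 0.5 * 1.000000 * 35.944402
= 17.9722

17.9722


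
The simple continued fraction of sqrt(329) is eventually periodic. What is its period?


Run the CF algorithm for sqrt(329).
a_0 = floor(sqrt(329)) = 18; set m_0=0, q_0=1.
Recurrence: m' = q*a - m,  q' = (d - m'^2)/q,  a' = floor((a_0 + m')/q').
  step 1: m=18, q=5, a=7
  step 2: m=17, q=8, a=4
  step 3: m=15, q=13, a=2
  step 4: m=11, q=16, a=1
  step 5: m=5, q=19, a=1
  step 6: m=14, q=7, a=4
  step 7: m=14, q=19, a=1
  step 8: m=5, q=16, a=1
  step 9: m=11, q=13, a=2
  step 10: m=15, q=8, a=4
  step 11: m=17, q=5, a=7
  step 12: m=18, q=1, a=36
a_12 = 2*a_0 = 36, so the period closes here.
sqrt(329) = [18; 7, 4, 2, 1, 1, 4, 1, 1, 2, 4, 7, 36]
Period length = 12

12


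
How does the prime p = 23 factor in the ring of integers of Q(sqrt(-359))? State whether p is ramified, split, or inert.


K = Q(sqrt(-359)). Since d mod 4 = 1, disc(K) = -359.
Check p | disc: -359 mod 23 = 9.
p does not divide disc. Compute Legendre symbol (d/p):
9^((23-1)/2) mod 23 = 1
(d/p) = 1, so p splits: (p) = P*P' with e=1, f=1, g=2.
Therefore p is split.

split


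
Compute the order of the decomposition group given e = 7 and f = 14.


|D_P| = e * f
= 7 * 14
= 98

98


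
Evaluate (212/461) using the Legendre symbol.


p = 461 is prime, so compute (212/461) with the reciprocity algorithm (Jacobi-symbol steps: pull out 2s via (2/n), flip via reciprocity, reduce):
  pull out 2: (2/461) = -1  (since 461 mod 8 = 5)
  pull out 2: (2/461) = -1  (since 461 mod 8 = 5)
  reciprocity: (53/461) -> +(461/53)
  reduce: (37/53)
  reciprocity: (37/53) -> +(53/37)
  reduce: (16/37)
  pull out 2: (2/37) = -1  (since 37 mod 8 = 5)
  pull out 2: (2/37) = -1  (since 37 mod 8 = 5)
  pull out 2: (2/37) = -1  (since 37 mod 8 = 5)
  pull out 2: (2/37) = -1  (since 37 mod 8 = 5)
  (1/37) = 1
Product of signs = 1
(212/461) = 1

1


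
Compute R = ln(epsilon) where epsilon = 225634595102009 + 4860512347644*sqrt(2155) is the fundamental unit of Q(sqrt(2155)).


epsilon = 225634595102009 + 4860512347644*sqrt(2155)
= 4.5127e+14
R = ln(4.5127e+14)
= 33.7431

33.7431


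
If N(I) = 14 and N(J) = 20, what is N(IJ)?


N(IJ) = N(I) * N(J)
= 14 * 20
= 280

280


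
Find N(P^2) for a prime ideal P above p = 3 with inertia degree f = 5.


N(P^a) = p^(a*f)
= 3^(2*5)
= 3^10
= 59049

59049


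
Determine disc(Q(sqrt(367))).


For K = Q(sqrt(d)) with d squarefree: disc(K) = d if d = 1 mod 4, and disc(K) = 4d if d = 2 or 3 mod 4.
Here d = 367, and d mod 4 = 3.
d = 3 mod 4, not 1 (O_K = Z[sqrt(d)]), so disc(K) = 4d = 4 * (367) = 1468

1468


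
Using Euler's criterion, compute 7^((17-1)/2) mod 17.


p = 17 is prime and the exponent is (p-1)/2 = 8, so by Euler's criterion 7^8 = (7/17) = +1 or -1 mod 17.
Compute by square-and-multiply:
  8 = 8 (binary 1000)
  Repeated squaring mod 17: 7^1 = 7, 7^2 = 15, 7^4 = 4, 7^8 = 16
  7^8 = 16 mod 17
Result 16 = p - 1 = -1 mod 17: 7 is a quadratic non-residue mod 17. As a residue in [0, p-1] the value is 16.
7^8 mod 17 = 16

16


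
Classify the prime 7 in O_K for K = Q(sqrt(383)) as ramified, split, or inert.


K = Q(sqrt(383)). Since d mod 4 = 3, disc(K) = 1532.
Check p | disc: 1532 mod 7 = 6.
p does not divide disc. Compute Legendre symbol (d/p):
5^((7-1)/2) mod 7 = -1
(d/p) = -1, so p is inert: (p) stays prime with e=1, f=2, g=1.
Therefore p is inert.

inert


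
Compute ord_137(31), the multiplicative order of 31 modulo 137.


We want ord_137(31), the smallest k >= 1 with 31^k = 1 mod 137.
n = 137 = 137, phi(137) = 136; the order divides phi(n).
Divisors of 136: 1, 2, 4, 8, 17, 34, 68, 136
Repeated squaring mod 137: 31^1 = 31, 31^2 = 2, 31^4 = 4, 31^8 = 16, 31^16 = 119, 31^32 = 50, 31^64 = 34, 31^128 = 60
Test divisors in increasing order:
  k=1: 31^1 = 31 mod 137
  k=2: 31^2 = 2 mod 137
  k=4: 31^4 = 4 mod 137
  k=8: 31^8 = 16 mod 137
  k=17: 31^17 = 119 * 31 = 127 mod 137
  k=34: 31^34 = 50 * 2 = 100 mod 137
  k=68: 31^68 = 34 * 4 = 136 mod 137
  k=136: 31^136 = 60 * 16 = 1 mod 137  <- first divisor giving 1
Order = 136

136


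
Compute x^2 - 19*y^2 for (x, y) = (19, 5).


x^2 - d*y^2
= 19^2 - 19*5^2
= 361 - 475
= -114

-114


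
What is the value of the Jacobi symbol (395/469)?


Compute (395/469) via quadratic reciprocity:
  reciprocity: (395/469) -> +(469/395)
  reduce: (74/395)
  pull out 2: (2/395) = -1  (since 395 mod 8 = 3)
  reciprocity: (37/395) -> +(395/37)
  reduce: (25/37)
  reciprocity: (25/37) -> +(37/25)
  reduce: (12/25)
  pull out 2: (2/25) = +1  (since 25 mod 8 = 1)
  pull out 2: (2/25) = +1  (since 25 mod 8 = 1)
  reciprocity: (3/25) -> +(25/3)
  reduce: (1/3)
  (1/3) = 1
Product of signs = -1

-1


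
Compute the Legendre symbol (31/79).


p = 79 is prime, so compute (31/79) with the reciprocity algorithm (Jacobi-symbol steps: pull out 2s via (2/n), flip via reciprocity, reduce):
  reciprocity: (31/79) -> -(79/31)
  reduce: (17/31)
  reciprocity: (17/31) -> +(31/17)
  reduce: (14/17)
  pull out 2: (2/17) = +1  (since 17 mod 8 = 1)
  reciprocity: (7/17) -> +(17/7)
  reduce: (3/7)
  reciprocity: (3/7) -> -(7/3)
  reduce: (1/3)
  (1/3) = 1
Product of signs = 1
(31/79) = 1

1


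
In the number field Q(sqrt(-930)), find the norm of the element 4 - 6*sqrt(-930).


N(a + b*sqrt(d)) = a^2 - d*b^2
= (4)^2 - (-930)*(-6)^2
= 16 + 33480
= 33496

33496


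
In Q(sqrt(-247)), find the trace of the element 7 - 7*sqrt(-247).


Tr(a + b*sqrt(d)) = (a + b*sqrt(d)) + (a - b*sqrt(d)) = 2a
= 2 * (7)
= 14

14


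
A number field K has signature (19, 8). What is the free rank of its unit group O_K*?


By Dirichlet's unit theorem:
rank = r1 + r2 - 1
= 19 + 8 - 1
= 26

26


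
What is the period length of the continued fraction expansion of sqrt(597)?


Run the CF algorithm for sqrt(597).
a_0 = floor(sqrt(597)) = 24; set m_0=0, q_0=1.
Recurrence: m' = q*a - m,  q' = (d - m'^2)/q,  a' = floor((a_0 + m')/q').
  step 1: m=24, q=21, a=2
  step 2: m=18, q=13, a=3
  step 3: m=21, q=12, a=3
  step 4: m=15, q=31, a=1
  step 5: m=16, q=11, a=3
  step 6: m=17, q=28, a=1
  step 7: m=11, q=17, a=2
  step 8: m=23, q=4, a=11
  step 9: m=21, q=39, a=1
  step 10: m=18, q=7, a=6
  step 11: m=24, q=3, a=16
  step 12: m=24, q=7, a=6
  step 13: m=18, q=39, a=1
  step 14: m=21, q=4, a=11
  step 15: m=23, q=17, a=2
  step 16: m=11, q=28, a=1
  step 17: m=17, q=11, a=3
  step 18: m=16, q=31, a=1
  step 19: m=15, q=12, a=3
  step 20: m=21, q=13, a=3
  step 21: m=18, q=21, a=2
  step 22: m=24, q=1, a=48
a_22 = 2*a_0 = 48, so the period closes here.
sqrt(597) = [24; 2, 3, 3, 1, 3, 1, 2, 11, 1, 6, 16, 6, 1, 11, 2, 1, 3, 1, 3, 3, 2, 48]
Period length = 22

22


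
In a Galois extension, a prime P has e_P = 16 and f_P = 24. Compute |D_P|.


|D_P| = e * f
= 16 * 24
= 384

384


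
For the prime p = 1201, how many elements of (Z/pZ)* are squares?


For prime p, the number of non-zero quadratic residues is (p-1)/2.
= (1201-1)/2
= 600

600


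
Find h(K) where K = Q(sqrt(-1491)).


K = Q(sqrt(-1491)). d mod 4 = 1, so D = disc(K) = d = -1491
h(K) equals the number of primitive reduced positive-definite forms (a, b, c) = a*x^2 + b*x*y + c*y^2 with b^2 - 4ac = D,
where reduced means |b| <= a <= c, with b >= 0 whenever |b| = a or a = c, and primitive means gcd(a, b, c) = 1.
Reduced forces 3a^2 <= |D| = 1491, so 1 <= a <= 22; b must have the parity of D, and c = (b^2 - D)/(4a) must be an integer >= a.
Enumerate a = 1..22, b in [-a, a]:
  a=1: (1, 1, 373)  [1]
  a=2: none
  a=3: (3, 3, 125)  [1]
  a=4: none
  a=5: (5, -3, 75), (5, 3, 75)  [2]
  a=6: none
  a=7: (7, 7, 55)  [1]
  a=8..10: none
  a=11: (11, -7, 35), (11, 7, 35)  [2]
  a=12: none
  a=13: (13, -11, 31), (13, 11, 31)  [2]
  a=14: none
  a=15: (15, -3, 25), (15, 3, 25)  [2]
  a=16..20: none
  a=21: (21, 21, 23)  [1]
  a=22: none
Total reduced forms: 1 + 1 + 2 + 1 + 2 + 2 + 2 + 1 = 12
h = 12

12


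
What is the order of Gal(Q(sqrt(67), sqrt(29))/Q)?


The 2 square roots of distinct primes are multiplicatively independent over Q,
so [K:Q] = 2^2 and Gal(K/Q) is isomorphic to (Z/2Z)^2.
|Gal| = 2^2 = 4

4


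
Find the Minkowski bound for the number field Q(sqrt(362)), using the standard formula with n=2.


d = 362, d mod 4 = 2, so disc(K) = 4d = 1448; |disc(K)| = 1448
Real quadratic field, so n = 2, s = r2 = 0, r1 = 2
M = (n!/n^n) * (4/pi)^s * sqrt(|disc(K)|) = (2!/2^2) * (4/pi)^0 * sqrt(1448)
= 0.5 * 1.000000 * 38.052595
= 19.0263

19.0263


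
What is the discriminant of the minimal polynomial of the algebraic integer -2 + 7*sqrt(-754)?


The element -2 + 7*sqrt(-754) has minimal polynomial:
x^2 + 4*x + 36950
Discriminant = (4)^2 - 4*(36950)
= 16 - 147800
= -147784

-147784


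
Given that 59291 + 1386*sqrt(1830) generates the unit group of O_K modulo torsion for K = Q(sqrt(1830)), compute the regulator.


epsilon = 59291 + 1386*sqrt(1830)
= 118582.0000
R = ln(118582.0000)
= 11.6834

11.6834


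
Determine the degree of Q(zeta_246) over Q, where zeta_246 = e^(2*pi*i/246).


The degree equals Euler's totient phi(246).
246 = 2 * 3 * 41
phi(246) = 80

80


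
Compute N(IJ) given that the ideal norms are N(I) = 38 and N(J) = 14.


N(IJ) = N(I) * N(J)
= 38 * 14
= 532

532


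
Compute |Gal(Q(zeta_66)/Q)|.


|Gal(Q(zeta_66)/Q)| = phi(66)
= 20

20


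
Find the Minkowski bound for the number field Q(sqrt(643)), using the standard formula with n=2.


d = 643, d mod 4 = 3, so disc(K) = 4d = 2572; |disc(K)| = 2572
Real quadratic field, so n = 2, s = r2 = 0, r1 = 2
M = (n!/n^n) * (4/pi)^s * sqrt(|disc(K)|) = (2!/2^2) * (4/pi)^0 * sqrt(2572)
= 0.5 * 1.000000 * 50.714889
= 25.3574

25.3574


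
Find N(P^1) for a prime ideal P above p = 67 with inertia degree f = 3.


N(P^a) = p^(a*f)
= 67^(1*3)
= 67^3
= 300763

300763


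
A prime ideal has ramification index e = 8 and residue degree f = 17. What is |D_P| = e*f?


|D_P| = e * f
= 8 * 17
= 136

136


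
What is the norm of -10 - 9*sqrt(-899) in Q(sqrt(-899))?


N(a + b*sqrt(d)) = a^2 - d*b^2
= (-10)^2 - (-899)*(-9)^2
= 100 + 72819
= 72919

72919


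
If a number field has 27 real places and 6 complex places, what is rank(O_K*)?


By Dirichlet's unit theorem:
rank = r1 + r2 - 1
= 27 + 6 - 1
= 32

32


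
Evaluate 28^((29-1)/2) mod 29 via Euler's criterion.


p = 29 is prime and the exponent is (p-1)/2 = 14, so by Euler's criterion 28^14 = (28/29) = +1 or -1 mod 29.
Compute by square-and-multiply:
  14 = 8 + 4 + 2 (binary 1110)
  Repeated squaring mod 29: 28^1 = 28, 28^2 = 1, 28^4 = 1, 28^8 = 1
  28^14 = 28^8 * 28^4 * 28^2 = 1 * 1 * 1 mod 29
    1 * 1 = 1 = 1 mod 29
    1 * 1 = 1 = 1 mod 29
  28^14 = 1 mod 29
Result 1: 28 is a quadratic residue mod 29.
28^14 mod 29 = 1

1


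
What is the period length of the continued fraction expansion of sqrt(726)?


Run the CF algorithm for sqrt(726).
a_0 = floor(sqrt(726)) = 26; set m_0=0, q_0=1.
Recurrence: m' = q*a - m,  q' = (d - m'^2)/q,  a' = floor((a_0 + m')/q').
  step 1: m=26, q=50, a=1
  step 2: m=24, q=3, a=16
  step 3: m=24, q=50, a=1
  step 4: m=26, q=1, a=52
a_4 = 2*a_0 = 52, so the period closes here.
sqrt(726) = [26; 1, 16, 1, 52]
Period length = 4

4


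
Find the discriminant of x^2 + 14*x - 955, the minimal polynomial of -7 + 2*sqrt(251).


The element -7 + 2*sqrt(251) has minimal polynomial:
x^2 + 14*x - 955
Discriminant = (14)^2 - 4*(-955)
= 196 + 3820
= 4016

4016


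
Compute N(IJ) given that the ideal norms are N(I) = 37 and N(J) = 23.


N(IJ) = N(I) * N(J)
= 37 * 23
= 851

851


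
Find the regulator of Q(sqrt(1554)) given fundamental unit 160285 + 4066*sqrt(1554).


epsilon = 160285 + 4066*sqrt(1554)
= 320570.0000
R = ln(320570.0000)
= 12.6779

12.6779


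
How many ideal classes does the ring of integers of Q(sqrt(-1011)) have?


K = Q(sqrt(-1011)). d mod 4 = 1, so D = disc(K) = d = -1011
h(K) equals the number of primitive reduced positive-definite forms (a, b, c) = a*x^2 + b*x*y + c*y^2 with b^2 - 4ac = D,
where reduced means |b| <= a <= c, with b >= 0 whenever |b| = a or a = c, and primitive means gcd(a, b, c) = 1.
Reduced forces 3a^2 <= |D| = 1011, so 1 <= a <= 18; b must have the parity of D, and c = (b^2 - D)/(4a) must be an integer >= a.
Enumerate a = 1..18, b in [-a, a]:
  a=1: (1, 1, 253)  [1]
  a=2: none
  a=3: (3, 3, 85)  [1]
  a=4: none
  a=5: (5, -3, 51), (5, 3, 51)  [2]
  a=6: none
  a=7: (7, -5, 37), (7, 5, 37)  [2]
  a=8..10: none
  a=11: (11, -1, 23), (11, 1, 23)  [2]
  a=12: none
  a=13: (13, -9, 21), (13, 9, 21)  [2]
  a=14: none
  a=15: (15, -3, 17), (15, 3, 17)  [2]
  a=16..18: none
Total reduced forms: 1 + 1 + 2 + 2 + 2 + 2 + 2 = 12
h = 12

12


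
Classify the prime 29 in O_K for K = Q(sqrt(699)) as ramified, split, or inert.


K = Q(sqrt(699)). Since d mod 4 = 3, disc(K) = 2796.
Check p | disc: 2796 mod 29 = 12.
p does not divide disc. Compute Legendre symbol (d/p):
3^((29-1)/2) mod 29 = -1
(d/p) = -1, so p is inert: (p) stays prime with e=1, f=2, g=1.
Therefore p is inert.

inert


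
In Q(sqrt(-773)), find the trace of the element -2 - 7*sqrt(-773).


Tr(a + b*sqrt(d)) = (a + b*sqrt(d)) + (a - b*sqrt(d)) = 2a
= 2 * (-2)
= -4

-4


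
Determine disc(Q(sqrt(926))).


For K = Q(sqrt(d)) with d squarefree: disc(K) = d if d = 1 mod 4, and disc(K) = 4d if d = 2 or 3 mod 4.
Here d = 926, and d mod 4 = 2.
d = 2 mod 4, not 1 (O_K = Z[sqrt(d)]), so disc(K) = 4d = 4 * (926) = 3704

3704


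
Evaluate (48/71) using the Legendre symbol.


p = 71 is prime, so compute (48/71) with the reciprocity algorithm (Jacobi-symbol steps: pull out 2s via (2/n), flip via reciprocity, reduce):
  pull out 2: (2/71) = +1  (since 71 mod 8 = 7)
  pull out 2: (2/71) = +1  (since 71 mod 8 = 7)
  pull out 2: (2/71) = +1  (since 71 mod 8 = 7)
  pull out 2: (2/71) = +1  (since 71 mod 8 = 7)
  reciprocity: (3/71) -> -(71/3)
  reduce: (2/3)
  pull out 2: (2/3) = -1  (since 3 mod 8 = 3)
  (1/3) = 1
Product of signs = 1
(48/71) = 1

1


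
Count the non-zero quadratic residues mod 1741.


For prime p, the number of non-zero quadratic residues is (p-1)/2.
= (1741-1)/2
= 870

870


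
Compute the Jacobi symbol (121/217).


Compute (121/217) via quadratic reciprocity:
  reciprocity: (121/217) -> +(217/121)
  reduce: (96/121)
  pull out 2: (2/121) = +1  (since 121 mod 8 = 1)
  pull out 2: (2/121) = +1  (since 121 mod 8 = 1)
  pull out 2: (2/121) = +1  (since 121 mod 8 = 1)
  pull out 2: (2/121) = +1  (since 121 mod 8 = 1)
  pull out 2: (2/121) = +1  (since 121 mod 8 = 1)
  reciprocity: (3/121) -> +(121/3)
  reduce: (1/3)
  (1/3) = 1
Product of signs = 1

1


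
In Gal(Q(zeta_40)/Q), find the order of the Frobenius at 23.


The Frobenius at p in Gal(Q(zeta_n)/Q) = (Z/nZ)* is the class of p, so its order is ord_40(23), the smallest k >= 1 with 23^k = 1 mod 40.
n = 40 = 2^3 * 5, phi(40) = 16; the order divides phi(n).
Divisors of 16: 1, 2, 4, 8, 16
Repeated squaring mod 40: 23^1 = 23, 23^2 = 9, 23^4 = 1, 23^8 = 1, 23^16 = 1
Test divisors in increasing order:
  k=1: 23^1 = 23 mod 40
  k=2: 23^2 = 9 mod 40
  k=4: 23^4 = 1 mod 40  <- first divisor giving 1
Order = 4

4


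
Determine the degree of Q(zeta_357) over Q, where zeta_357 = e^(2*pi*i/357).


The degree equals Euler's totient phi(357).
357 = 3 * 7 * 17
phi(357) = 192

192


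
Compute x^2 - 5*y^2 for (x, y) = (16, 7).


x^2 - d*y^2
= 16^2 - 5*7^2
= 256 - 245
= 11

11


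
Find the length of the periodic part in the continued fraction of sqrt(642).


Run the CF algorithm for sqrt(642).
a_0 = floor(sqrt(642)) = 25; set m_0=0, q_0=1.
Recurrence: m' = q*a - m,  q' = (d - m'^2)/q,  a' = floor((a_0 + m')/q').
  step 1: m=25, q=17, a=2
  step 2: m=9, q=33, a=1
  step 3: m=24, q=2, a=24
  step 4: m=24, q=33, a=1
  step 5: m=9, q=17, a=2
  step 6: m=25, q=1, a=50
a_6 = 2*a_0 = 50, so the period closes here.
sqrt(642) = [25; 2, 1, 24, 1, 2, 50]
Period length = 6

6


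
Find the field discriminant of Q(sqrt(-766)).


For K = Q(sqrt(d)) with d squarefree: disc(K) = d if d = 1 mod 4, and disc(K) = 4d if d = 2 or 3 mod 4.
Here d = -766, and d mod 4 = 2.
d = 2 mod 4, not 1 (O_K = Z[sqrt(d)]), so disc(K) = 4d = 4 * (-766) = -3064

-3064


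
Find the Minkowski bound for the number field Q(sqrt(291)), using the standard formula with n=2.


d = 291, d mod 4 = 3, so disc(K) = 4d = 1164; |disc(K)| = 1164
Real quadratic field, so n = 2, s = r2 = 0, r1 = 2
M = (n!/n^n) * (4/pi)^s * sqrt(|disc(K)|) = (2!/2^2) * (4/pi)^0 * sqrt(1164)
= 0.5 * 1.000000 * 34.117444
= 17.0587

17.0587


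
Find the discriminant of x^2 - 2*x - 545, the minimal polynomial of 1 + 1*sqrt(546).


The element 1 + 1*sqrt(546) has minimal polynomial:
x^2 - 2*x - 545
Discriminant = (-2)^2 - 4*(-545)
= 4 + 2180
= 2184

2184


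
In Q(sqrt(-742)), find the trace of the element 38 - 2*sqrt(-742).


Tr(a + b*sqrt(d)) = (a + b*sqrt(d)) + (a - b*sqrt(d)) = 2a
= 2 * (38)
= 76

76


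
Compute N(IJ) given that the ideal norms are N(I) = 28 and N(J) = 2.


N(IJ) = N(I) * N(J)
= 28 * 2
= 56

56


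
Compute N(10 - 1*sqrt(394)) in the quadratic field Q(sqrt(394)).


N(a + b*sqrt(d)) = a^2 - d*b^2
= (10)^2 - (394)*(-1)^2
= 100 - 394
= -294

-294


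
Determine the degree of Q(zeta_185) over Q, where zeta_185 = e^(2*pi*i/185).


The degree equals Euler's totient phi(185).
185 = 5 * 37
phi(185) = 144

144


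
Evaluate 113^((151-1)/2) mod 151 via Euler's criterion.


p = 151 is prime and the exponent is (p-1)/2 = 75, so by Euler's criterion 113^75 = (113/151) = +1 or -1 mod 151.
Compute by square-and-multiply:
  75 = 64 + 8 + 2 + 1 (binary 1001011)
  Repeated squaring mod 151: 113^1 = 113, 113^2 = 85, 113^4 = 128, 113^8 = 76, 113^16 = 38, 113^32 = 85, 113^64 = 128
  113^75 = 113^64 * 113^8 * 113^2 * 113^1 = 128 * 76 * 85 * 113 mod 151
    128 * 76 = 9728 = 64 mod 151
    64 * 85 = 5440 = 4 mod 151
    4 * 113 = 452 = 150 mod 151
  113^75 = 150 mod 151
Result 150 = p - 1 = -1 mod 151: 113 is a quadratic non-residue mod 151. As a residue in [0, p-1] the value is 150.
113^75 mod 151 = 150

150


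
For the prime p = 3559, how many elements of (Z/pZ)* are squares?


For prime p, the number of non-zero quadratic residues is (p-1)/2.
= (3559-1)/2
= 1779

1779


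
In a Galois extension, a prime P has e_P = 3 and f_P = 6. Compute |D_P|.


|D_P| = e * f
= 3 * 6
= 18

18


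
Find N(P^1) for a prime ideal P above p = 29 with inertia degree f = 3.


N(P^a) = p^(a*f)
= 29^(1*3)
= 29^3
= 24389

24389


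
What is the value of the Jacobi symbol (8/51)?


Compute (8/51) via quadratic reciprocity:
  pull out 2: (2/51) = -1  (since 51 mod 8 = 3)
  pull out 2: (2/51) = -1  (since 51 mod 8 = 3)
  pull out 2: (2/51) = -1  (since 51 mod 8 = 3)
  (1/51) = 1
Product of signs = -1

-1


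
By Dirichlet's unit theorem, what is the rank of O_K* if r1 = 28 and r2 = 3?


By Dirichlet's unit theorem:
rank = r1 + r2 - 1
= 28 + 3 - 1
= 30

30


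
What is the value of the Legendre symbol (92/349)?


p = 349 is prime, so compute (92/349) with the reciprocity algorithm (Jacobi-symbol steps: pull out 2s via (2/n), flip via reciprocity, reduce):
  pull out 2: (2/349) = -1  (since 349 mod 8 = 5)
  pull out 2: (2/349) = -1  (since 349 mod 8 = 5)
  reciprocity: (23/349) -> +(349/23)
  reduce: (4/23)
  pull out 2: (2/23) = +1  (since 23 mod 8 = 7)
  pull out 2: (2/23) = +1  (since 23 mod 8 = 7)
  (1/23) = 1
Product of signs = 1
(92/349) = 1

1


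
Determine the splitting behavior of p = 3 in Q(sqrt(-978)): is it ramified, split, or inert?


K = Q(sqrt(-978)). Since d mod 4 = 2, disc(K) = -3912.
Check p | disc: -3912 mod 3 = 0.
p divides disc, so p ramifies: (p) = P^2 with e=2, f=1, g=1.
Therefore p is ramified.

ramified


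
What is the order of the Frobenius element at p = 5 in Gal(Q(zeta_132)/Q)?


The Frobenius at p in Gal(Q(zeta_n)/Q) = (Z/nZ)* is the class of p, so its order is ord_132(5), the smallest k >= 1 with 5^k = 1 mod 132.
n = 132 = 2^2 * 3 * 11, phi(132) = 40; the order divides phi(n).
Divisors of 40: 1, 2, 4, 5, 8, 10, 20, 40
Repeated squaring mod 132: 5^1 = 5, 5^2 = 25, 5^4 = 97, 5^8 = 37, 5^16 = 49, 5^32 = 25
Test divisors in increasing order:
  k=1: 5^1 = 5 mod 132
  k=2: 5^2 = 25 mod 132
  k=4: 5^4 = 97 mod 132
  k=5: 5^5 = 97 * 5 = 89 mod 132
  k=8: 5^8 = 37 mod 132
  k=10: 5^10 = 37 * 25 = 1 mod 132  <- first divisor giving 1
Order = 10

10


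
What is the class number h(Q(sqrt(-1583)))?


K = Q(sqrt(-1583)). d mod 4 = 1, so D = disc(K) = d = -1583
h(K) equals the number of primitive reduced positive-definite forms (a, b, c) = a*x^2 + b*x*y + c*y^2 with b^2 - 4ac = D,
where reduced means |b| <= a <= c, with b >= 0 whenever |b| = a or a = c, and primitive means gcd(a, b, c) = 1.
Reduced forces 3a^2 <= |D| = 1583, so 1 <= a <= 22; b must have the parity of D, and c = (b^2 - D)/(4a) must be an integer >= a.
Enumerate a = 1..22, b in [-a, a]:
  a=1: (1, 1, 396)  [1]
  a=2: (2, -1, 198), (2, 1, 198)  [2]
  a=3: (3, -1, 132), (3, 1, 132)  [2]
  a=4: (4, -1, 99), (4, 1, 99)  [2]
  a=5: none
  a=6: (6, -5, 67), (6, -1, 66), (6, 1, 66), (6, 5, 67)  [4]
  a=7: none
  a=8: (8, -7, 51), (8, 7, 51)  [2]
  a=9: (9, -1, 44), (9, 1, 44)  [2]
  a=10: none
  a=11: (11, -1, 36), (11, 1, 36)  [2]
  a=12: (12, -7, 34), (12, -1, 33), (12, 1, 33), (12, 7, 34)  [4]
  a=13: (13, -9, 32), (13, 9, 32)  [2]
  a=14..15: none
  a=16: (16, -9, 26), (16, 9, 26)  [2]
  a=17: (17, -7, 24), (17, 7, 24)  [2]
  a=18: (18, -17, 26), (18, -1, 22), (18, 1, 22), (18, 17, 26)  [4]
  a=19..21: none
  a=22: (22, -21, 23), (22, 21, 23)  [2]
Total reduced forms: 1 + 2 + 2 + 2 + 4 + 2 + 2 + 2 + 4 + 2 + 2 + 2 + 4 + 2 = 33
h = 33

33


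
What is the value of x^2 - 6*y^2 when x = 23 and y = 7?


x^2 - d*y^2
= 23^2 - 6*7^2
= 529 - 294
= 235

235


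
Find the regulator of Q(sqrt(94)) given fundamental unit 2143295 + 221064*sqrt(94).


epsilon = 2143295 + 221064*sqrt(94)
= 4.2866e+06
R = ln(4.2866e+06)
= 15.2710

15.2710


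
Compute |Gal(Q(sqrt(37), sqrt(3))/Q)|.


The 2 square roots of distinct primes are multiplicatively independent over Q,
so [K:Q] = 2^2 and Gal(K/Q) is isomorphic to (Z/2Z)^2.
|Gal| = 2^2 = 4

4


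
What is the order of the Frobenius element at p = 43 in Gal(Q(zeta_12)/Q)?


The Frobenius at p in Gal(Q(zeta_n)/Q) = (Z/nZ)* is the class of p, so its order is ord_12(43), the smallest k >= 1 with 43^k = 1 mod 12.
n = 12 = 2^2 * 3, phi(12) = 4; the order divides phi(n).
Divisors of 4: 1, 2, 4
Repeated squaring mod 12: 43^1 = 7, 43^2 = 1, 43^4 = 1
Test divisors in increasing order:
  k=1: 43^1 = 7 mod 12
  k=2: 43^2 = 1 mod 12  <- first divisor giving 1
Order = 2

2


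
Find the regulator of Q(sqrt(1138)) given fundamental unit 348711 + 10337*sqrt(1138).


epsilon = 348711 + 10337*sqrt(1138)
= 697422.0000
R = ln(697422.0000)
= 13.4551

13.4551


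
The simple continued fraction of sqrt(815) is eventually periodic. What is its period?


Run the CF algorithm for sqrt(815).
a_0 = floor(sqrt(815)) = 28; set m_0=0, q_0=1.
Recurrence: m' = q*a - m,  q' = (d - m'^2)/q,  a' = floor((a_0 + m')/q').
  step 1: m=28, q=31, a=1
  step 2: m=3, q=26, a=1
  step 3: m=23, q=11, a=4
  step 4: m=21, q=34, a=1
  step 5: m=13, q=19, a=2
  step 6: m=25, q=10, a=5
  step 7: m=25, q=19, a=2
  step 8: m=13, q=34, a=1
  step 9: m=21, q=11, a=4
  step 10: m=23, q=26, a=1
  step 11: m=3, q=31, a=1
  step 12: m=28, q=1, a=56
a_12 = 2*a_0 = 56, so the period closes here.
sqrt(815) = [28; 1, 1, 4, 1, 2, 5, 2, 1, 4, 1, 1, 56]
Period length = 12

12


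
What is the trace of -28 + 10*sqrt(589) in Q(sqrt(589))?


Tr(a + b*sqrt(d)) = (a + b*sqrt(d)) + (a - b*sqrt(d)) = 2a
= 2 * (-28)
= -56

-56


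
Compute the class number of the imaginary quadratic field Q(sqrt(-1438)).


K = Q(sqrt(-1438)). d mod 4 = 2, so D = disc(K) = 4d = -5752
h(K) equals the number of primitive reduced positive-definite forms (a, b, c) = a*x^2 + b*x*y + c*y^2 with b^2 - 4ac = D,
where reduced means |b| <= a <= c, with b >= 0 whenever |b| = a or a = c, and primitive means gcd(a, b, c) = 1.
Reduced forces 3a^2 <= |D| = 5752, so 1 <= a <= 43; b must have the parity of D, and c = (b^2 - D)/(4a) must be an integer >= a.
Enumerate a = 1..43, b in [-a, a]:
  a=1: (1, 0, 1438)  [1]
  a=2: (2, 0, 719)  [1]
  a=3..6: none
  a=7: (7, -4, 206), (7, 4, 206)  [2]
  a=8..10: none
  a=11: (11, -10, 133), (11, 10, 133)  [2]
  a=12..13: none
  a=14: (14, -4, 103), (14, 4, 103)  [2]
  a=15..18: none
  a=19: (19, -10, 77), (19, 10, 77)  [2]
  a=20..21: none
  a=22: (22, -12, 67), (22, 12, 67)  [2]
  a=23..30: none
  a=31: (31, -18, 49), (31, 18, 49)  [2]
  a=32..37: none
  a=38: (38, -28, 43), (38, 28, 43)  [2]
  a=39..43: none
Total reduced forms: 1 + 1 + 2 + 2 + 2 + 2 + 2 + 2 + 2 = 16
h = 16

16


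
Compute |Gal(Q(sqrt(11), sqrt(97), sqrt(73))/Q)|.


The 3 square roots of distinct primes are multiplicatively independent over Q,
so [K:Q] = 2^3 and Gal(K/Q) is isomorphic to (Z/2Z)^3.
|Gal| = 2^3 = 8

8


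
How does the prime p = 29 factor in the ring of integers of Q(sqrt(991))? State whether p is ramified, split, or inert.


K = Q(sqrt(991)). Since d mod 4 = 3, disc(K) = 3964.
Check p | disc: 3964 mod 29 = 20.
p does not divide disc. Compute Legendre symbol (d/p):
5^((29-1)/2) mod 29 = 1
(d/p) = 1, so p splits: (p) = P*P' with e=1, f=1, g=2.
Therefore p is split.

split


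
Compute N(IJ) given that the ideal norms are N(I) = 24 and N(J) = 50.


N(IJ) = N(I) * N(J)
= 24 * 50
= 1200

1200


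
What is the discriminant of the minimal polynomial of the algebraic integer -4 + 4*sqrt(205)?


The element -4 + 4*sqrt(205) has minimal polynomial:
x^2 + 8*x - 3264
Discriminant = (8)^2 - 4*(-3264)
= 64 + 13056
= 13120

13120


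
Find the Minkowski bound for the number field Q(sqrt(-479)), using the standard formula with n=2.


d = -479, d mod 4 = 1, so disc(K) = d = -479; |disc(K)| = 479
Imaginary quadratic field, so n = 2, s = r2 = 1, r1 = 0
M = (n!/n^n) * (4/pi)^s * sqrt(|disc(K)|) = (2!/2^2) * (4/pi)^1 * sqrt(479)
= 0.5 * 1.273240 * 21.886069
= 13.9331

13.9331


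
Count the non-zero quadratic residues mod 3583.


For prime p, the number of non-zero quadratic residues is (p-1)/2.
= (3583-1)/2
= 1791

1791


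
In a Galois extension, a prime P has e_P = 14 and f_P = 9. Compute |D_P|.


|D_P| = e * f
= 14 * 9
= 126

126


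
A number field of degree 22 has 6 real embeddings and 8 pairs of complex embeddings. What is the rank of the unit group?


By Dirichlet's unit theorem:
rank = r1 + r2 - 1
= 6 + 8 - 1
= 13

13


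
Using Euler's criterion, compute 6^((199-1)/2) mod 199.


p = 199 is prime and the exponent is (p-1)/2 = 99, so by Euler's criterion 6^99 = (6/199) = +1 or -1 mod 199.
Compute by square-and-multiply:
  99 = 64 + 32 + 2 + 1 (binary 1100011)
  Repeated squaring mod 199: 6^1 = 6, 6^2 = 36, 6^4 = 102, 6^8 = 56, 6^16 = 151, 6^32 = 115, 6^64 = 91
  6^99 = 6^64 * 6^32 * 6^2 * 6^1 = 91 * 115 * 36 * 6 mod 199
    91 * 115 = 10465 = 117 mod 199
    117 * 36 = 4212 = 33 mod 199
    33 * 6 = 198 = 198 mod 199
  6^99 = 198 mod 199
Result 198 = p - 1 = -1 mod 199: 6 is a quadratic non-residue mod 199. As a residue in [0, p-1] the value is 198.
6^99 mod 199 = 198

198


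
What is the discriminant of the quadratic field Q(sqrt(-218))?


For K = Q(sqrt(d)) with d squarefree: disc(K) = d if d = 1 mod 4, and disc(K) = 4d if d = 2 or 3 mod 4.
Here d = -218, and d mod 4 = 2.
d = 2 mod 4, not 1 (O_K = Z[sqrt(d)]), so disc(K) = 4d = 4 * (-218) = -872

-872


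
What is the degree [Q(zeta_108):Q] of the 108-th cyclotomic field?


The degree equals Euler's totient phi(108).
108 = 2^2 * 3^3
phi(108) = 36

36


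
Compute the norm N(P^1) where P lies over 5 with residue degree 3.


N(P^a) = p^(a*f)
= 5^(1*3)
= 5^3
= 125

125


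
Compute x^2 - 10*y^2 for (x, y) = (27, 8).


x^2 - d*y^2
= 27^2 - 10*8^2
= 729 - 640
= 89

89


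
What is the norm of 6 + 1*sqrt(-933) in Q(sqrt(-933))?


N(a + b*sqrt(d)) = a^2 - d*b^2
= (6)^2 - (-933)*(1)^2
= 36 + 933
= 969

969


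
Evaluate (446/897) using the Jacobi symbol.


Compute (446/897) via quadratic reciprocity:
  pull out 2: (2/897) = +1  (since 897 mod 8 = 1)
  reciprocity: (223/897) -> +(897/223)
  reduce: (5/223)
  reciprocity: (5/223) -> +(223/5)
  reduce: (3/5)
  reciprocity: (3/5) -> +(5/3)
  reduce: (2/3)
  pull out 2: (2/3) = -1  (since 3 mod 8 = 3)
  (1/3) = 1
Product of signs = -1

-1


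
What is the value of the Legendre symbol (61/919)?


p = 919 is prime, so compute (61/919) with the reciprocity algorithm (Jacobi-symbol steps: pull out 2s via (2/n), flip via reciprocity, reduce):
  reciprocity: (61/919) -> +(919/61)
  reduce: (4/61)
  pull out 2: (2/61) = -1  (since 61 mod 8 = 5)
  pull out 2: (2/61) = -1  (since 61 mod 8 = 5)
  (1/61) = 1
Product of signs = 1
(61/919) = 1

1


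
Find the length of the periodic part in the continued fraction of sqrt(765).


Run the CF algorithm for sqrt(765).
a_0 = floor(sqrt(765)) = 27; set m_0=0, q_0=1.
Recurrence: m' = q*a - m,  q' = (d - m'^2)/q,  a' = floor((a_0 + m')/q').
  step 1: m=27, q=36, a=1
  step 2: m=9, q=19, a=1
  step 3: m=10, q=35, a=1
  step 4: m=25, q=4, a=13
  step 5: m=27, q=9, a=6
  step 6: m=27, q=4, a=13
  step 7: m=25, q=35, a=1
  step 8: m=10, q=19, a=1
  step 9: m=9, q=36, a=1
  step 10: m=27, q=1, a=54
a_10 = 2*a_0 = 54, so the period closes here.
sqrt(765) = [27; 1, 1, 1, 13, 6, 13, 1, 1, 1, 54]
Period length = 10

10


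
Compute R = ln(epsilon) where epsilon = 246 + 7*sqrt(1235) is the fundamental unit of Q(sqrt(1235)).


epsilon = 246 + 7*sqrt(1235)
= 491.9980
R = ln(491.9980)
= 6.1985

6.1985


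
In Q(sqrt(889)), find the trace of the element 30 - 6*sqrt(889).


Tr(a + b*sqrt(d)) = (a + b*sqrt(d)) + (a - b*sqrt(d)) = 2a
= 2 * (30)
= 60

60


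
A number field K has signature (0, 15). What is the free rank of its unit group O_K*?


By Dirichlet's unit theorem:
rank = r1 + r2 - 1
= 0 + 15 - 1
= 14

14


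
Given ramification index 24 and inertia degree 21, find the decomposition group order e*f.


|D_P| = e * f
= 24 * 21
= 504

504


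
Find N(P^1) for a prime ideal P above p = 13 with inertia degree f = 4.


N(P^a) = p^(a*f)
= 13^(1*4)
= 13^4
= 28561

28561


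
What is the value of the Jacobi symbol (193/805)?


Compute (193/805) via quadratic reciprocity:
  reciprocity: (193/805) -> +(805/193)
  reduce: (33/193)
  reciprocity: (33/193) -> +(193/33)
  reduce: (28/33)
  pull out 2: (2/33) = +1  (since 33 mod 8 = 1)
  pull out 2: (2/33) = +1  (since 33 mod 8 = 1)
  reciprocity: (7/33) -> +(33/7)
  reduce: (5/7)
  reciprocity: (5/7) -> +(7/5)
  reduce: (2/5)
  pull out 2: (2/5) = -1  (since 5 mod 8 = 5)
  (1/5) = 1
Product of signs = -1

-1


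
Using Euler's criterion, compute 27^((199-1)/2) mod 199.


p = 199 is prime and the exponent is (p-1)/2 = 99, so by Euler's criterion 27^99 = (27/199) = +1 or -1 mod 199.
Compute by square-and-multiply:
  99 = 64 + 32 + 2 + 1 (binary 1100011)
  Repeated squaring mod 199: 27^1 = 27, 27^2 = 132, 27^4 = 111, 27^8 = 182, 27^16 = 90, 27^32 = 140, 27^64 = 98
  27^99 = 27^64 * 27^32 * 27^2 * 27^1 = 98 * 140 * 132 * 27 mod 199
    98 * 140 = 13720 = 188 mod 199
    188 * 132 = 24816 = 140 mod 199
    140 * 27 = 3780 = 198 mod 199
  27^99 = 198 mod 199
Result 198 = p - 1 = -1 mod 199: 27 is a quadratic non-residue mod 199. As a residue in [0, p-1] the value is 198.
27^99 mod 199 = 198

198


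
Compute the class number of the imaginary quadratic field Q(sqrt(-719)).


K = Q(sqrt(-719)). d mod 4 = 1, so D = disc(K) = d = -719
h(K) equals the number of primitive reduced positive-definite forms (a, b, c) = a*x^2 + b*x*y + c*y^2 with b^2 - 4ac = D,
where reduced means |b| <= a <= c, with b >= 0 whenever |b| = a or a = c, and primitive means gcd(a, b, c) = 1.
Reduced forces 3a^2 <= |D| = 719, so 1 <= a <= 15; b must have the parity of D, and c = (b^2 - D)/(4a) must be an integer >= a.
Enumerate a = 1..15, b in [-a, a]:
  a=1: (1, 1, 180)  [1]
  a=2: (2, -1, 90), (2, 1, 90)  [2]
  a=3: (3, -1, 60), (3, 1, 60)  [2]
  a=4: (4, -1, 45), (4, 1, 45)  [2]
  a=5: (5, -1, 36), (5, 1, 36)  [2]
  a=6: (6, -5, 31), (6, -1, 30), (6, 1, 30), (6, 5, 31)  [4]
  a=7: (7, -3, 26), (7, 3, 26)  [2]
  a=8: (8, -7, 24), (8, 7, 24)  [2]
  a=9: (9, -1, 20), (9, 1, 20)  [2]
  a=10: (10, -9, 20), (10, -1, 18), (10, 1, 18), (10, 9, 20)  [4]
  a=11: none
  a=12: (12, -7, 16), (12, -1, 15), (12, 1, 15), (12, 7, 16)  [4]
  a=13: (13, -3, 14), (13, 3, 14)  [2]
  a=14: (14, -11, 15), (14, 11, 15)  [2]
  a=15: none
Total reduced forms: 1 + 2 + 2 + 2 + 2 + 4 + 2 + 2 + 2 + 4 + 4 + 2 + 2 = 31
h = 31

31


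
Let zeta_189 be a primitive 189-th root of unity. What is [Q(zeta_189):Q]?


The degree equals Euler's totient phi(189).
189 = 3^3 * 7
phi(189) = 108

108


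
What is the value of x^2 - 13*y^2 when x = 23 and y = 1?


x^2 - d*y^2
= 23^2 - 13*1^2
= 529 - 13
= 516

516


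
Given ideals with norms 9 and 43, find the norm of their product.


N(IJ) = N(I) * N(J)
= 9 * 43
= 387

387


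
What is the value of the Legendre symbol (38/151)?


p = 151 is prime, so compute (38/151) with the reciprocity algorithm (Jacobi-symbol steps: pull out 2s via (2/n), flip via reciprocity, reduce):
  pull out 2: (2/151) = +1  (since 151 mod 8 = 7)
  reciprocity: (19/151) -> -(151/19)
  reduce: (18/19)
  pull out 2: (2/19) = -1  (since 19 mod 8 = 3)
  reciprocity: (9/19) -> +(19/9)
  reduce: (1/9)
  (1/9) = 1
Product of signs = 1
(38/151) = 1

1


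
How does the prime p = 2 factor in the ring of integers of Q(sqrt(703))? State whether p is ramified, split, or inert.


K = Q(sqrt(703)). Since d mod 4 = 3, disc(K) = 2812.
Check p | disc: 2812 mod 2 = 0.
p divides disc, so p ramifies: (p) = P^2 with e=2, f=1, g=1.
Therefore p is ramified.

ramified


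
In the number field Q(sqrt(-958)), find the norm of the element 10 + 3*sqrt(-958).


N(a + b*sqrt(d)) = a^2 - d*b^2
= (10)^2 - (-958)*(3)^2
= 100 + 8622
= 8722

8722


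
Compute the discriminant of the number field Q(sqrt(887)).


For K = Q(sqrt(d)) with d squarefree: disc(K) = d if d = 1 mod 4, and disc(K) = 4d if d = 2 or 3 mod 4.
Here d = 887, and d mod 4 = 3.
d = 3 mod 4, not 1 (O_K = Z[sqrt(d)]), so disc(K) = 4d = 4 * (887) = 3548

3548


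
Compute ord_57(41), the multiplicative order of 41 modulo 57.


We want ord_57(41), the smallest k >= 1 with 41^k = 1 mod 57.
n = 57 = 3 * 19, phi(57) = 36; the order divides phi(n).
Divisors of 36: 1, 2, 3, 4, 6, 9, 12, 18, 36
Repeated squaring mod 57: 41^1 = 41, 41^2 = 28, 41^4 = 43, 41^8 = 25, 41^16 = 55, 41^32 = 4
Test divisors in increasing order:
  k=1: 41^1 = 41 mod 57
  k=2: 41^2 = 28 mod 57
  k=3: 41^3 = 28 * 41 = 8 mod 57
  k=4: 41^4 = 43 mod 57
  k=6: 41^6 = 43 * 28 = 7 mod 57
  k=9: 41^9 = 25 * 41 = 56 mod 57
  k=12: 41^12 = 25 * 43 = 49 mod 57
  k=18: 41^18 = 55 * 28 = 1 mod 57  <- first divisor giving 1
Order = 18

18


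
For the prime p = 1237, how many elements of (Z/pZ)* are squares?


For prime p, the number of non-zero quadratic residues is (p-1)/2.
= (1237-1)/2
= 618

618


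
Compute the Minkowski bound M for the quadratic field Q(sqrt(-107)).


d = -107, d mod 4 = 1, so disc(K) = d = -107; |disc(K)| = 107
Imaginary quadratic field, so n = 2, s = r2 = 1, r1 = 0
M = (n!/n^n) * (4/pi)^s * sqrt(|disc(K)|) = (2!/2^2) * (4/pi)^1 * sqrt(107)
= 0.5 * 1.273240 * 10.344080
= 6.5852

6.5852


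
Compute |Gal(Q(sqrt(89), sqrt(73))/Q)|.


The 2 square roots of distinct primes are multiplicatively independent over Q,
so [K:Q] = 2^2 and Gal(K/Q) is isomorphic to (Z/2Z)^2.
|Gal| = 2^2 = 4

4


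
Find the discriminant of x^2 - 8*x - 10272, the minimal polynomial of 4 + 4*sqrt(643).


The element 4 + 4*sqrt(643) has minimal polynomial:
x^2 - 8*x - 10272
Discriminant = (-8)^2 - 4*(-10272)
= 64 + 41088
= 41152

41152
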